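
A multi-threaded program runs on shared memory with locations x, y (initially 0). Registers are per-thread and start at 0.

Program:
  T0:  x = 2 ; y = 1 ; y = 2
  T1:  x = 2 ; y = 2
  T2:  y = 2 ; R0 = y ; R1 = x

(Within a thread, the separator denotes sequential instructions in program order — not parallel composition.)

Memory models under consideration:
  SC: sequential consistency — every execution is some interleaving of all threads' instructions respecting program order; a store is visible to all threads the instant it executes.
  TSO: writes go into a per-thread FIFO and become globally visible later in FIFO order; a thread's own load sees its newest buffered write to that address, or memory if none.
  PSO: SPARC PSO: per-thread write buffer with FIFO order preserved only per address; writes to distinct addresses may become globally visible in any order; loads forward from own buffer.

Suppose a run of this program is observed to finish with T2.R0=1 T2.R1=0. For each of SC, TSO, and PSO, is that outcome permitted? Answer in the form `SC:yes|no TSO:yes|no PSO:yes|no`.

SC:no TSO:no PSO:yes

outcome vector order: (T2.R0,T2.R1)
[SC] allowed = {1/2, 2/0, 2/2}
[TSO] allowed = {1/2, 2/0, 2/2}
[PSO] allowed = {1/0, 1/2, 2/0, 2/2}
target 1/0 ∈ {PSO}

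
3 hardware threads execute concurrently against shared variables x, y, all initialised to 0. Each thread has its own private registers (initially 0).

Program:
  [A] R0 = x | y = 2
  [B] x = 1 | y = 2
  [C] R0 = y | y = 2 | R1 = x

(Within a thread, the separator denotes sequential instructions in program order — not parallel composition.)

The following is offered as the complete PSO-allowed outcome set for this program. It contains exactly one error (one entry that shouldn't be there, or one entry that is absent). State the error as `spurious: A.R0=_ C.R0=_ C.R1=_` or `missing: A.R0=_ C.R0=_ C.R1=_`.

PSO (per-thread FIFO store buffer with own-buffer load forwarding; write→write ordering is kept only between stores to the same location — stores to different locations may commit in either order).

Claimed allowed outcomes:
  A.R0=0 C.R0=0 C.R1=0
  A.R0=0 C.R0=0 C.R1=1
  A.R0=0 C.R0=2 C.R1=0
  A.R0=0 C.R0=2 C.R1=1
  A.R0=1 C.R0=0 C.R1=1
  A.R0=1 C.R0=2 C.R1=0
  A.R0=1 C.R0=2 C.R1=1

missing: A.R0=1 C.R0=0 C.R1=0

outcome vector order: (A.R0,C.R0,C.R1)
under PSO → 0/0/0; 0/0/1; 0/2/0; 0/2/1; 1/0/0; 1/0/1; 1/2/0; 1/2/1
PSO∖claimed = {1/0/0}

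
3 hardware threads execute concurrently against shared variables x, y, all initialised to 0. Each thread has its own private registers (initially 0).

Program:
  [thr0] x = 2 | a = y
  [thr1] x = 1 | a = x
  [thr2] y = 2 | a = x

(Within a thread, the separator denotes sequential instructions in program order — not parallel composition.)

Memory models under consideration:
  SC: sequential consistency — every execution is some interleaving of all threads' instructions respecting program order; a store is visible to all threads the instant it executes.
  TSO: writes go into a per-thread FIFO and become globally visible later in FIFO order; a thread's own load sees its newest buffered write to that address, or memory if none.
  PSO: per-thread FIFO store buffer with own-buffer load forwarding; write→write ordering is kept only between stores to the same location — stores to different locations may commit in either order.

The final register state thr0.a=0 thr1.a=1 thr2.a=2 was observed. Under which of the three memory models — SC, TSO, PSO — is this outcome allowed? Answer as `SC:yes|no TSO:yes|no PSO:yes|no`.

outcome vector order: (thr0.a,thr1.a,thr2.a)
under SC → 011 012 022 210 211 212 220 221 222
under TSO → 010 011 012 020 021 022 210 211 212 220 221 222
under PSO → 010 011 012 020 021 022 210 211 212 220 221 222
target 012 ∈ {SC,TSO,PSO}

SC:yes TSO:yes PSO:yes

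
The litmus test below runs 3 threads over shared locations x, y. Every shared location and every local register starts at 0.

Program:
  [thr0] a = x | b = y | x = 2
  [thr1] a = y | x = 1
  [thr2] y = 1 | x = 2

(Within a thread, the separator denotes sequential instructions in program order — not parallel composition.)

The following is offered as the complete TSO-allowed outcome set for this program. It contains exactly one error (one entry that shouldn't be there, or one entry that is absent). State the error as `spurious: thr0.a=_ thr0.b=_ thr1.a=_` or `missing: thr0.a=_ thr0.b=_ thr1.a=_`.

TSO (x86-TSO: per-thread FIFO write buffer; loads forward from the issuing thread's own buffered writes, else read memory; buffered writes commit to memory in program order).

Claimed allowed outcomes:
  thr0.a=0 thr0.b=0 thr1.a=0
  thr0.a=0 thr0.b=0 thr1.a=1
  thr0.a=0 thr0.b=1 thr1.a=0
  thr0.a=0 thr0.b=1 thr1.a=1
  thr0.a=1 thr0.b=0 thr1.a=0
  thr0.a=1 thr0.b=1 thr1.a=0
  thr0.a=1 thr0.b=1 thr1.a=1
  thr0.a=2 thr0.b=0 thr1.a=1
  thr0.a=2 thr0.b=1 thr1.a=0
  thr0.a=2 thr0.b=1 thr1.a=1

outcome vector order: (thr0.a,thr0.b,thr1.a)
TSO (9): 0/0/0; 0/0/1; 0/1/0; 0/1/1; 1/0/0; 1/1/0; 1/1/1; 2/1/0; 2/1/1
claimed∖TSO = {2/0/1}

spurious: thr0.a=2 thr0.b=0 thr1.a=1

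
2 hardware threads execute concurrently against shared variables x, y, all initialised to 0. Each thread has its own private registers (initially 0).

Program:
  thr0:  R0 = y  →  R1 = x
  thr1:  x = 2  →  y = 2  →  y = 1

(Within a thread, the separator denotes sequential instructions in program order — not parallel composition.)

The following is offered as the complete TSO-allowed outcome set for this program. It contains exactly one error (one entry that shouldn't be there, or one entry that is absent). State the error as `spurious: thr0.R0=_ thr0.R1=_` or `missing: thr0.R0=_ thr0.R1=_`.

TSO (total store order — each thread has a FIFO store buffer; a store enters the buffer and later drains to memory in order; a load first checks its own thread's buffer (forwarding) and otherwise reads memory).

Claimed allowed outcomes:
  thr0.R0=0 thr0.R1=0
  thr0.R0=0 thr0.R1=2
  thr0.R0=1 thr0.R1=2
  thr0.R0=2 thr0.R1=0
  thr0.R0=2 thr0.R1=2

outcome vector order: (thr0.R0,thr0.R1)
under TSO → <0 0> <0 2> <1 2> <2 2>
claimed∖TSO = {<2 0>}

spurious: thr0.R0=2 thr0.R1=0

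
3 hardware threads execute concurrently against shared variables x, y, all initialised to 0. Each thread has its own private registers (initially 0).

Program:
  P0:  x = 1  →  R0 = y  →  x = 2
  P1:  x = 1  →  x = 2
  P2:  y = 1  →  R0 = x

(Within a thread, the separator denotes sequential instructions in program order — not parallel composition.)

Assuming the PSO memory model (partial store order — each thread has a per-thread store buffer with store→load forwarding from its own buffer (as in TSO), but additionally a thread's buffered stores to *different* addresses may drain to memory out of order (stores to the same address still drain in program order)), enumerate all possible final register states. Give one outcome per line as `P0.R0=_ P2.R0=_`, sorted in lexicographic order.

P0.R0=0 P2.R0=0
P0.R0=0 P2.R0=1
P0.R0=0 P2.R0=2
P0.R0=1 P2.R0=0
P0.R0=1 P2.R0=1
P0.R0=1 P2.R0=2

outcome vector order: (P0.R0,P2.R0)
|PSO outcomes| = 6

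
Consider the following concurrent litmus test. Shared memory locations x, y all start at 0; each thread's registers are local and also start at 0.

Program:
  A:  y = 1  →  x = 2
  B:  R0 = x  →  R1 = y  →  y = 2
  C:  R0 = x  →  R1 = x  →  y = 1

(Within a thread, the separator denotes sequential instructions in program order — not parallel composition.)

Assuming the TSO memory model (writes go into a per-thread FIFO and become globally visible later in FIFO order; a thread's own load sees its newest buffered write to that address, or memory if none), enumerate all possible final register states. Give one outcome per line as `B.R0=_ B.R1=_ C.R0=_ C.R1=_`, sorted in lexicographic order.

B.R0=0 B.R1=0 C.R0=0 C.R1=0
B.R0=0 B.R1=0 C.R0=0 C.R1=2
B.R0=0 B.R1=0 C.R0=2 C.R1=2
B.R0=0 B.R1=1 C.R0=0 C.R1=0
B.R0=0 B.R1=1 C.R0=0 C.R1=2
B.R0=0 B.R1=1 C.R0=2 C.R1=2
B.R0=2 B.R1=1 C.R0=0 C.R1=0
B.R0=2 B.R1=1 C.R0=0 C.R1=2
B.R0=2 B.R1=1 C.R0=2 C.R1=2

outcome vector order: (B.R0,B.R1,C.R0,C.R1)
|TSO outcomes| = 9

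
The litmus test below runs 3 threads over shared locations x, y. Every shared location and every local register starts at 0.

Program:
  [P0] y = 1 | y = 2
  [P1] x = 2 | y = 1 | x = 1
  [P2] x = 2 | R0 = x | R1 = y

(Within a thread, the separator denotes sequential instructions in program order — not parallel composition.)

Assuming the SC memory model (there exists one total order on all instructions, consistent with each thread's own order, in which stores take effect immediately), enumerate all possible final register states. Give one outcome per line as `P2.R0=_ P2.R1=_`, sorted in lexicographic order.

P2.R0=1 P2.R1=1
P2.R0=1 P2.R1=2
P2.R0=2 P2.R1=0
P2.R0=2 P2.R1=1
P2.R0=2 P2.R1=2

outcome vector order: (P2.R0,P2.R1)
|SC outcomes| = 5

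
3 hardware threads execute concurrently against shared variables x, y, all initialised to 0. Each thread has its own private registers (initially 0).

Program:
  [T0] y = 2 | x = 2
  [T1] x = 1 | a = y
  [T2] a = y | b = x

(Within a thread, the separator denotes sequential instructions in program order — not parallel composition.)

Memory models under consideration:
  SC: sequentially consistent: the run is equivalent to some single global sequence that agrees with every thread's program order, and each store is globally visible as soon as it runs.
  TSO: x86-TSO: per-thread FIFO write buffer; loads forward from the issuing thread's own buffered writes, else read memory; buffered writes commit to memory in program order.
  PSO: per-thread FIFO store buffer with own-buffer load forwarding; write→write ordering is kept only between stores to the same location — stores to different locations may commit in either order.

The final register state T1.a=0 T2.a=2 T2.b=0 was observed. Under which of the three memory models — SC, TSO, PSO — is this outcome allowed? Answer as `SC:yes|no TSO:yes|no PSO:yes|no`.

outcome vector order: (T1.a,T2.a,T2.b)
[SC] allowed = {000; 001; 002; 021; 022; 200; 201; 202; 220; 221; 222}
[TSO] allowed = {000; 001; 002; 020; 021; 022; 200; 201; 202; 220; 221; 222}
[PSO] allowed = {000; 001; 002; 020; 021; 022; 200; 201; 202; 220; 221; 222}
target 020 ∈ {TSO,PSO}

SC:no TSO:yes PSO:yes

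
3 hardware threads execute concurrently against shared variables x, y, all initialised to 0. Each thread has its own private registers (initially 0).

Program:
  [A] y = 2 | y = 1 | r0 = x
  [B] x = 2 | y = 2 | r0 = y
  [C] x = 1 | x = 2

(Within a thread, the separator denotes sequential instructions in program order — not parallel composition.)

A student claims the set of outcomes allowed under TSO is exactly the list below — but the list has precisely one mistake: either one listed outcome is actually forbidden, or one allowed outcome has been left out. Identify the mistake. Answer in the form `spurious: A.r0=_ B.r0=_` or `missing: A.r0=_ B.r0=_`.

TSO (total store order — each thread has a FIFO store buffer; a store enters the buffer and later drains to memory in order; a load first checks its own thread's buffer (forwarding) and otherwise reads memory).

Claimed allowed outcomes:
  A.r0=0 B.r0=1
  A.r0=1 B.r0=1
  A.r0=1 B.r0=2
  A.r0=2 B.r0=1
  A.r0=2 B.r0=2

missing: A.r0=0 B.r0=2

outcome vector order: (A.r0,B.r0)
TSO (6): 01 02 11 12 21 22
TSO∖claimed = {02}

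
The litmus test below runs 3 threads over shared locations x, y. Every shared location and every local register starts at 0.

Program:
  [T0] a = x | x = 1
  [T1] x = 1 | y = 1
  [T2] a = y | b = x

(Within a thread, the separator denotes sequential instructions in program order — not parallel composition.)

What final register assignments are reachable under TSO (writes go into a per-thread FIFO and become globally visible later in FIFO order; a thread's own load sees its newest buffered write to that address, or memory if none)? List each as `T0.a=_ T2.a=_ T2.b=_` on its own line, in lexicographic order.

T0.a=0 T2.a=0 T2.b=0
T0.a=0 T2.a=0 T2.b=1
T0.a=0 T2.a=1 T2.b=1
T0.a=1 T2.a=0 T2.b=0
T0.a=1 T2.a=0 T2.b=1
T0.a=1 T2.a=1 T2.b=1

outcome vector order: (T0.a,T2.a,T2.b)
|TSO outcomes| = 6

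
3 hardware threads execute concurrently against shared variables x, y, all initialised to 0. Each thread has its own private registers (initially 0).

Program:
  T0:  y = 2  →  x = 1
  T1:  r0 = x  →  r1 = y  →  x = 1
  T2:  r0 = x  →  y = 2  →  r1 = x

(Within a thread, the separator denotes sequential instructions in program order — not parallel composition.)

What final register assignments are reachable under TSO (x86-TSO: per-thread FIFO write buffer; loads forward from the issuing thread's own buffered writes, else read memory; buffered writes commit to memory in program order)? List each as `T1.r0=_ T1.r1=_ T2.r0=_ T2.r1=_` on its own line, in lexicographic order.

T1.r0=0 T1.r1=0 T2.r0=0 T2.r1=0
T1.r0=0 T1.r1=0 T2.r0=0 T2.r1=1
T1.r0=0 T1.r1=0 T2.r0=1 T2.r1=1
T1.r0=0 T1.r1=2 T2.r0=0 T2.r1=0
T1.r0=0 T1.r1=2 T2.r0=0 T2.r1=1
T1.r0=0 T1.r1=2 T2.r0=1 T2.r1=1
T1.r0=1 T1.r1=2 T2.r0=0 T2.r1=0
T1.r0=1 T1.r1=2 T2.r0=0 T2.r1=1
T1.r0=1 T1.r1=2 T2.r0=1 T2.r1=1

outcome vector order: (T1.r0,T1.r1,T2.r0,T2.r1)
|TSO outcomes| = 9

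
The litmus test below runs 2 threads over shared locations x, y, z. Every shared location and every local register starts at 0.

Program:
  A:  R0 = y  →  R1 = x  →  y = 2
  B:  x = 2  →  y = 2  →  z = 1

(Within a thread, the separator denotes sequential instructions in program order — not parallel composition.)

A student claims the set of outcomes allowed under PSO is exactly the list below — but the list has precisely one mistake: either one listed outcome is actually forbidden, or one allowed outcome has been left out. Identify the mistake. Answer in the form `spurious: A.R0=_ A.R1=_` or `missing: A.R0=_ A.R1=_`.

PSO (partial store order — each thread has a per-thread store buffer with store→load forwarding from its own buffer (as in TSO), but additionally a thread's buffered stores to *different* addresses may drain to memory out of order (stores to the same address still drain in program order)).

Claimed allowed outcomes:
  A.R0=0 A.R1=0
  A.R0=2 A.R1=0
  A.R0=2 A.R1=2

missing: A.R0=0 A.R1=2

outcome vector order: (A.R0,A.R1)
PSO (4): 0/0 0/2 2/0 2/2
PSO∖claimed = {0/2}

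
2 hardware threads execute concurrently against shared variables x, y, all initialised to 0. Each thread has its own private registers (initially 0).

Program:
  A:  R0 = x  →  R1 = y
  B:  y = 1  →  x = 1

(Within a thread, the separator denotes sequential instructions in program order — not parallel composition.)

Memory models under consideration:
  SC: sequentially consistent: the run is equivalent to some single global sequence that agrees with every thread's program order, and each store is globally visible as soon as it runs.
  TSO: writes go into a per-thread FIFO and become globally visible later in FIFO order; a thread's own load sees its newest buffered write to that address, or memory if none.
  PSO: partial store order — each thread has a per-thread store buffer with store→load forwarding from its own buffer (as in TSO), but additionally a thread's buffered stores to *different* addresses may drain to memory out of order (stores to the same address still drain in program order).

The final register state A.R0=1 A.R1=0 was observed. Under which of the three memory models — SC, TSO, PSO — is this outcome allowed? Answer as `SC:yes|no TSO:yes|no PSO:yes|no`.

SC:no TSO:no PSO:yes

outcome vector order: (A.R0,A.R1)
SC (3): 00, 01, 11
TSO (3): 00, 01, 11
PSO (4): 00, 01, 10, 11
target 10 ∈ {PSO}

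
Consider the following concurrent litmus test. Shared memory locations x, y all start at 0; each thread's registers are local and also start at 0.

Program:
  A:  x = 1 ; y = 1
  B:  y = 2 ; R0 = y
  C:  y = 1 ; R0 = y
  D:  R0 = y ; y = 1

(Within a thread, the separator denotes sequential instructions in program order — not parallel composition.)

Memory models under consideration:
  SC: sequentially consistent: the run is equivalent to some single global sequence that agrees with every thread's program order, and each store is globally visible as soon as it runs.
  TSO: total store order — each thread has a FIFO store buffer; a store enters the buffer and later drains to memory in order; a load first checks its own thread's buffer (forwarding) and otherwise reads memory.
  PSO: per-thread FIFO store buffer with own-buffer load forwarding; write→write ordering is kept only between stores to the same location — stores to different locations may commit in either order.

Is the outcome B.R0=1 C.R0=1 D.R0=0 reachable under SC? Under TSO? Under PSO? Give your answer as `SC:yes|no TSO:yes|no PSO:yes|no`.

SC:yes TSO:yes PSO:yes

outcome vector order: (B.R0,C.R0,D.R0)
under SC → 110; 111; 112; 120; 121; 122; 210; 211; 212; 220; 221; 222
under TSO → 110; 111; 112; 120; 121; 122; 210; 211; 212; 220; 221; 222
under PSO → 110; 111; 112; 120; 121; 122; 210; 211; 212; 220; 221; 222
target 110 ∈ {SC,TSO,PSO}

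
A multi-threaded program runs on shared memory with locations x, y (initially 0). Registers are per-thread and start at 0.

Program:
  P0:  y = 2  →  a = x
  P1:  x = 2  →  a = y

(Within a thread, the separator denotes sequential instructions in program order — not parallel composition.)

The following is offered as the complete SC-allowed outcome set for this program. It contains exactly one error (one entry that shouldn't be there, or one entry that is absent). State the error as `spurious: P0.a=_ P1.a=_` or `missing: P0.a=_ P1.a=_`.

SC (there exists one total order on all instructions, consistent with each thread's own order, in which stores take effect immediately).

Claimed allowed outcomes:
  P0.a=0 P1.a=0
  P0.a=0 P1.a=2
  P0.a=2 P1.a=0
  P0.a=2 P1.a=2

spurious: P0.a=0 P1.a=0

outcome vector order: (P0.a,P1.a)
under SC → (0,2) (2,0) (2,2)
claimed∖SC = {(0,0)}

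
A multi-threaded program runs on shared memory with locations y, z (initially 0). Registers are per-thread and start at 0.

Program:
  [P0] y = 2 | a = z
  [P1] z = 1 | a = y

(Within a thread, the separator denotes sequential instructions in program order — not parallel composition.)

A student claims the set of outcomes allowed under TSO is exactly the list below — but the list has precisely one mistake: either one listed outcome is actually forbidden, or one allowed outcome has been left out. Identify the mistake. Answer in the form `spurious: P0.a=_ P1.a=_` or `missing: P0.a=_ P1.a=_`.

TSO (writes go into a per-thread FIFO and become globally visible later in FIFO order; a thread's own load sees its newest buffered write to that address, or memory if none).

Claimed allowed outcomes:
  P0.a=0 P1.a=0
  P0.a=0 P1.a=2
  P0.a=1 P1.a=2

missing: P0.a=1 P1.a=0

outcome vector order: (P0.a,P1.a)
TSO (4): 0/0 0/2 1/0 1/2
TSO∖claimed = {1/0}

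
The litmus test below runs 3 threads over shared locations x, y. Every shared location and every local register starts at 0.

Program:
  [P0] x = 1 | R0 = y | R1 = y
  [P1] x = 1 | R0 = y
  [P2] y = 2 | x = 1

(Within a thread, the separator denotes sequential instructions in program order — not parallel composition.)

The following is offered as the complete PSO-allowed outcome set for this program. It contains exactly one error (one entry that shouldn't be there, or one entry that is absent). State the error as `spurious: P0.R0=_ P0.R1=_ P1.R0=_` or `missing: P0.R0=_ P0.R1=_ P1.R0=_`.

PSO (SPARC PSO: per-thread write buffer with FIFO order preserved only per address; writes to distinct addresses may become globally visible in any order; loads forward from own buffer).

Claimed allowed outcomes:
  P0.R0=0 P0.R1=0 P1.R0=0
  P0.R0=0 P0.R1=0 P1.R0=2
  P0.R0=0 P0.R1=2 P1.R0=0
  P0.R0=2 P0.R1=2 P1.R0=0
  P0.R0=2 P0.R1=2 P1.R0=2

missing: P0.R0=0 P0.R1=2 P1.R0=2

outcome vector order: (P0.R0,P0.R1,P1.R0)
under PSO → 000 002 020 022 220 222
PSO∖claimed = {022}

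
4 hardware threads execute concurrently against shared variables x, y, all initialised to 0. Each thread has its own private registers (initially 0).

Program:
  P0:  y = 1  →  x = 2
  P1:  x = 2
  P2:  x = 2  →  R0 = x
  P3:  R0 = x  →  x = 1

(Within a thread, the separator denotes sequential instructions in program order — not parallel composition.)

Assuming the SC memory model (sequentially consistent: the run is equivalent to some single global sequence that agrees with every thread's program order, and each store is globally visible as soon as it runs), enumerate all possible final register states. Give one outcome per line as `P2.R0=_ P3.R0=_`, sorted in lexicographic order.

P2.R0=1 P3.R0=0
P2.R0=1 P3.R0=2
P2.R0=2 P3.R0=0
P2.R0=2 P3.R0=2

outcome vector order: (P2.R0,P3.R0)
|SC outcomes| = 4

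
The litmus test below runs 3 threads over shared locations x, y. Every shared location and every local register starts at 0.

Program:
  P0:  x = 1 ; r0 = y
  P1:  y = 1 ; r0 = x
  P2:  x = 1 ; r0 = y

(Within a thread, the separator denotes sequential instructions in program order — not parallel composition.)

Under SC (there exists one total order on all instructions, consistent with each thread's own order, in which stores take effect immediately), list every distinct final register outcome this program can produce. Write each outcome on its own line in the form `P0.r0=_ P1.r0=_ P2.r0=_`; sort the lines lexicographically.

outcome vector order: (P0.r0,P1.r0,P2.r0)
|SC outcomes| = 5

P0.r0=0 P1.r0=1 P2.r0=0
P0.r0=0 P1.r0=1 P2.r0=1
P0.r0=1 P1.r0=0 P2.r0=1
P0.r0=1 P1.r0=1 P2.r0=0
P0.r0=1 P1.r0=1 P2.r0=1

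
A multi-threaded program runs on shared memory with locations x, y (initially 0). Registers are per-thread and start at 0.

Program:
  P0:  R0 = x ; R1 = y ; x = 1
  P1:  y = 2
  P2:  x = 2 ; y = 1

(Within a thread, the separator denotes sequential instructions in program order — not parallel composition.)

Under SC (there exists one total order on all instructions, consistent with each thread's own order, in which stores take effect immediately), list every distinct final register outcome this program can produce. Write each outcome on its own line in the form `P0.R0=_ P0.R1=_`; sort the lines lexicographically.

outcome vector order: (P0.R0,P0.R1)
|SC outcomes| = 6

P0.R0=0 P0.R1=0
P0.R0=0 P0.R1=1
P0.R0=0 P0.R1=2
P0.R0=2 P0.R1=0
P0.R0=2 P0.R1=1
P0.R0=2 P0.R1=2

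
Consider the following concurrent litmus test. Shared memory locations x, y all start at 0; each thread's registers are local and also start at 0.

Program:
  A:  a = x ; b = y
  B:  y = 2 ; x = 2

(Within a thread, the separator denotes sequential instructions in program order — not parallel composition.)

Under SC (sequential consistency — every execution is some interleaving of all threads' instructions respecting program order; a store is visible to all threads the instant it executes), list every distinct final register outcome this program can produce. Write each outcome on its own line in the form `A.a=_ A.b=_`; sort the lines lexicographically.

A.a=0 A.b=0
A.a=0 A.b=2
A.a=2 A.b=2

outcome vector order: (A.a,A.b)
|SC outcomes| = 3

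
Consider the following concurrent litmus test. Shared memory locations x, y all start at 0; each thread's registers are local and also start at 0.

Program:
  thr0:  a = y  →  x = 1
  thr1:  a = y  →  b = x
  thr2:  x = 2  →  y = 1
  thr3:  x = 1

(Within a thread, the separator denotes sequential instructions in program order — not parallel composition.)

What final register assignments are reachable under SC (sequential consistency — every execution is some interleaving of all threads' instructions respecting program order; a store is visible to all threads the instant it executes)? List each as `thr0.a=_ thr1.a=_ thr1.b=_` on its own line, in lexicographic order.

thr0.a=0 thr1.a=0 thr1.b=0
thr0.a=0 thr1.a=0 thr1.b=1
thr0.a=0 thr1.a=0 thr1.b=2
thr0.a=0 thr1.a=1 thr1.b=1
thr0.a=0 thr1.a=1 thr1.b=2
thr0.a=1 thr1.a=0 thr1.b=0
thr0.a=1 thr1.a=0 thr1.b=1
thr0.a=1 thr1.a=0 thr1.b=2
thr0.a=1 thr1.a=1 thr1.b=1
thr0.a=1 thr1.a=1 thr1.b=2

outcome vector order: (thr0.a,thr1.a,thr1.b)
|SC outcomes| = 10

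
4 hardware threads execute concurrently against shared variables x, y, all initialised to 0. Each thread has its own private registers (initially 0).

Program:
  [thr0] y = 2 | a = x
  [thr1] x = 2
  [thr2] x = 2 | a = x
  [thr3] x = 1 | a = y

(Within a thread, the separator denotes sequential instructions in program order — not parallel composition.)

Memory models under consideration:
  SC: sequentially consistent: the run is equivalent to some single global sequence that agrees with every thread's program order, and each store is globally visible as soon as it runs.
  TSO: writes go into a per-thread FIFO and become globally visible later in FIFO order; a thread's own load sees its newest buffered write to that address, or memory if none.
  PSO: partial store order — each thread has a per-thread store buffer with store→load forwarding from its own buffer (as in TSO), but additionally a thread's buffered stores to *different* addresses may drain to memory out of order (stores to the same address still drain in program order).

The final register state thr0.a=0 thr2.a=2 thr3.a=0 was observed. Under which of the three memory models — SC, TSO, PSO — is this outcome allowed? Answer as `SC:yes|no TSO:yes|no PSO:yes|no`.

outcome vector order: (thr0.a,thr2.a,thr3.a)
SC (10): 012, 022, 110, 112, 120, 122, 210, 212, 220, 222
TSO (12): 010, 012, 020, 022, 110, 112, 120, 122, 210, 212, 220, 222
PSO (12): 010, 012, 020, 022, 110, 112, 120, 122, 210, 212, 220, 222
target 020 ∈ {TSO,PSO}

SC:no TSO:yes PSO:yes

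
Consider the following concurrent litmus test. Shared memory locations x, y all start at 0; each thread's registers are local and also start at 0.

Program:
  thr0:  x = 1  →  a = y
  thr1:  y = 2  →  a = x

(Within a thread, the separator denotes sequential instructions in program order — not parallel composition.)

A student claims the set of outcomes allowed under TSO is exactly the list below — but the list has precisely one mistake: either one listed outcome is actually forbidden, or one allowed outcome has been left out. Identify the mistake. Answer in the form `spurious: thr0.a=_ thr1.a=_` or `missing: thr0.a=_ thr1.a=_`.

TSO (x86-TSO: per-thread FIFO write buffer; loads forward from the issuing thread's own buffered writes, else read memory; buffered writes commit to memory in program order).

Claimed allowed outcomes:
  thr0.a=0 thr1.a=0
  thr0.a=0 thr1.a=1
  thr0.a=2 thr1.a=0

outcome vector order: (thr0.a,thr1.a)
TSO (4): 0/0; 0/1; 2/0; 2/1
TSO∖claimed = {2/1}

missing: thr0.a=2 thr1.a=1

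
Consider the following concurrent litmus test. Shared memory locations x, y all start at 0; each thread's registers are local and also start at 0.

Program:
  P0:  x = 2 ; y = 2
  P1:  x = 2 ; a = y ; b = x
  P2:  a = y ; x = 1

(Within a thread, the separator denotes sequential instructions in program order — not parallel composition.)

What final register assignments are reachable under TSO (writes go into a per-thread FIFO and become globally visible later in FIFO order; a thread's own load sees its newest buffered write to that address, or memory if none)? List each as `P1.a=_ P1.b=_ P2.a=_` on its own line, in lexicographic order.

P1.a=0 P1.b=1 P2.a=0
P1.a=0 P1.b=1 P2.a=2
P1.a=0 P1.b=2 P2.a=0
P1.a=0 P1.b=2 P2.a=2
P1.a=2 P1.b=1 P2.a=0
P1.a=2 P1.b=1 P2.a=2
P1.a=2 P1.b=2 P2.a=0
P1.a=2 P1.b=2 P2.a=2

outcome vector order: (P1.a,P1.b,P2.a)
|TSO outcomes| = 8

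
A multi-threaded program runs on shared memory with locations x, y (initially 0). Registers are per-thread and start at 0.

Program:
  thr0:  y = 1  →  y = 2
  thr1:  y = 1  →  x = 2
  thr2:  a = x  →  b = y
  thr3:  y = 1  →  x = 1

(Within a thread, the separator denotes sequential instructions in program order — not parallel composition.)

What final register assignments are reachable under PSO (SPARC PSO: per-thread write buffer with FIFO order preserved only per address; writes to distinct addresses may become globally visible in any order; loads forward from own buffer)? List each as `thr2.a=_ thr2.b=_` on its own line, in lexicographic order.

outcome vector order: (thr2.a,thr2.b)
|PSO outcomes| = 9

thr2.a=0 thr2.b=0
thr2.a=0 thr2.b=1
thr2.a=0 thr2.b=2
thr2.a=1 thr2.b=0
thr2.a=1 thr2.b=1
thr2.a=1 thr2.b=2
thr2.a=2 thr2.b=0
thr2.a=2 thr2.b=1
thr2.a=2 thr2.b=2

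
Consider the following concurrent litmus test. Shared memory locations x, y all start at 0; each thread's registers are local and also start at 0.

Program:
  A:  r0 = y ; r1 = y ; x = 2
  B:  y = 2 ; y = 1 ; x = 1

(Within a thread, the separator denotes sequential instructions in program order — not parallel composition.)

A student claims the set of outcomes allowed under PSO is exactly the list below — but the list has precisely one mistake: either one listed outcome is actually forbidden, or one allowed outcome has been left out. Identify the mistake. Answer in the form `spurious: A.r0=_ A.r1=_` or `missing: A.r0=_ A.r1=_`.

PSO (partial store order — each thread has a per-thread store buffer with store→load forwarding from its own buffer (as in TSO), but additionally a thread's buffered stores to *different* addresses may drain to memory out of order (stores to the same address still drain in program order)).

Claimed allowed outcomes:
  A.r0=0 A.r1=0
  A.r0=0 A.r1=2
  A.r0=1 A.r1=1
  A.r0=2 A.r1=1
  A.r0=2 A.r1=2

missing: A.r0=0 A.r1=1

outcome vector order: (A.r0,A.r1)
PSO: 6 outcomes — {0/0 0/1 0/2 1/1 2/1 2/2}
PSO∖claimed = {0/1}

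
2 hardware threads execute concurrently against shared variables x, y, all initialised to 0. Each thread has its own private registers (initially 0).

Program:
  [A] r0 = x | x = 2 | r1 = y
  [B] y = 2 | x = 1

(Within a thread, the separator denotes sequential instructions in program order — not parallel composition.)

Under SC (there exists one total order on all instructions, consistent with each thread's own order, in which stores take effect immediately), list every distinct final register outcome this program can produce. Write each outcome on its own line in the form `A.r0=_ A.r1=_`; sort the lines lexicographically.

A.r0=0 A.r1=0
A.r0=0 A.r1=2
A.r0=1 A.r1=2

outcome vector order: (A.r0,A.r1)
|SC outcomes| = 3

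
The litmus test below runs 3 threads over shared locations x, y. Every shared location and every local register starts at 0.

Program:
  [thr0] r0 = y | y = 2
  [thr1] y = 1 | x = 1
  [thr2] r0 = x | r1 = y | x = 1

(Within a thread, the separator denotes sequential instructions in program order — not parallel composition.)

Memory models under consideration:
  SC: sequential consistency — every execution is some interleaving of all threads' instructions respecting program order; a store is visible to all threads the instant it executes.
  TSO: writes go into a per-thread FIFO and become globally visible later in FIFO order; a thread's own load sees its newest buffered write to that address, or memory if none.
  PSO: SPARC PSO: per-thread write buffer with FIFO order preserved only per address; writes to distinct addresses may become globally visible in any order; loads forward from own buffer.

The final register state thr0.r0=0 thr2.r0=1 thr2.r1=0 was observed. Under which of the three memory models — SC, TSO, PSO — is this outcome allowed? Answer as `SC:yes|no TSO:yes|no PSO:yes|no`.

SC:no TSO:no PSO:yes

outcome vector order: (thr0.r0,thr2.r0,thr2.r1)
under SC → 000; 001; 002; 011; 012; 100; 101; 102; 111; 112
under TSO → 000; 001; 002; 011; 012; 100; 101; 102; 111; 112
under PSO → 000; 001; 002; 010; 011; 012; 100; 101; 102; 110; 111; 112
target 010 ∈ {PSO}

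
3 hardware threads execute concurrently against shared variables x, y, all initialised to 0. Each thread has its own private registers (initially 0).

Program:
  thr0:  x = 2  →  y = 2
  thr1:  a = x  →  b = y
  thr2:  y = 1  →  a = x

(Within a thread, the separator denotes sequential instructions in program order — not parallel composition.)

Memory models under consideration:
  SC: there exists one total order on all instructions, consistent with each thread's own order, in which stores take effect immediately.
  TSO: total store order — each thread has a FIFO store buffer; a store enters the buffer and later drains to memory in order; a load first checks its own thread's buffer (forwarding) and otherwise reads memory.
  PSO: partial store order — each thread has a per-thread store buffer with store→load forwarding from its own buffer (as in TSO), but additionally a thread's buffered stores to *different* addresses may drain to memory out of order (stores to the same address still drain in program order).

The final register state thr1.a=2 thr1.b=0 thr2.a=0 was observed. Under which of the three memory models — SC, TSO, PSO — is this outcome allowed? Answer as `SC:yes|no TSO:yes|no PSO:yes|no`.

SC:no TSO:yes PSO:yes

outcome vector order: (thr1.a,thr1.b,thr2.a)
under SC → 0/0/0; 0/0/2; 0/1/0; 0/1/2; 0/2/0; 0/2/2; 2/0/2; 2/1/0; 2/1/2; 2/2/0; 2/2/2
under TSO → 0/0/0; 0/0/2; 0/1/0; 0/1/2; 0/2/0; 0/2/2; 2/0/0; 2/0/2; 2/1/0; 2/1/2; 2/2/0; 2/2/2
under PSO → 0/0/0; 0/0/2; 0/1/0; 0/1/2; 0/2/0; 0/2/2; 2/0/0; 2/0/2; 2/1/0; 2/1/2; 2/2/0; 2/2/2
target 2/0/0 ∈ {TSO,PSO}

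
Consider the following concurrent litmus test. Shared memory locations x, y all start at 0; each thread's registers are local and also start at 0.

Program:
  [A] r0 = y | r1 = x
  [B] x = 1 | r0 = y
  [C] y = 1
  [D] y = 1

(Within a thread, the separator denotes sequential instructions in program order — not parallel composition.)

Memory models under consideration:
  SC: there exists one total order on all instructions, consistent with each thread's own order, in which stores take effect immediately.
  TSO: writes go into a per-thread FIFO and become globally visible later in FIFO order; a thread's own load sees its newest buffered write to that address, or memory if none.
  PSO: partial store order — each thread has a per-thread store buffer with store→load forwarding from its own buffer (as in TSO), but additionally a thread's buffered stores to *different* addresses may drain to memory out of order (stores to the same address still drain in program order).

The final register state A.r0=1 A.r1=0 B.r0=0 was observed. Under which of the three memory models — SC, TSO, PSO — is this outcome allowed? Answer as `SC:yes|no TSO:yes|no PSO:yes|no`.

outcome vector order: (A.r0,A.r1,B.r0)
under SC → 0/0/0 0/0/1 0/1/0 0/1/1 1/0/1 1/1/0 1/1/1
under TSO → 0/0/0 0/0/1 0/1/0 0/1/1 1/0/0 1/0/1 1/1/0 1/1/1
under PSO → 0/0/0 0/0/1 0/1/0 0/1/1 1/0/0 1/0/1 1/1/0 1/1/1
target 1/0/0 ∈ {TSO,PSO}

SC:no TSO:yes PSO:yes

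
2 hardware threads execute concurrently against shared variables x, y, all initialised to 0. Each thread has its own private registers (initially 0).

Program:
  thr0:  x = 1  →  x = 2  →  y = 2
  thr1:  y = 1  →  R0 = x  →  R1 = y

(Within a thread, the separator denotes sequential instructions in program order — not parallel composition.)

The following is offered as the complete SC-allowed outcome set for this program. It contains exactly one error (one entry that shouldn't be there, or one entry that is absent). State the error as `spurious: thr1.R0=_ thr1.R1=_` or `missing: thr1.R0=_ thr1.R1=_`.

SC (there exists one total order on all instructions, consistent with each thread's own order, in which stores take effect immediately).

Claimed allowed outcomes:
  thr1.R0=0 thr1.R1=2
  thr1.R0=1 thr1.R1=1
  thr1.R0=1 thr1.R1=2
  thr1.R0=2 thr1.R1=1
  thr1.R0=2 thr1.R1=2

missing: thr1.R0=0 thr1.R1=1

outcome vector order: (thr1.R0,thr1.R1)
[SC] allowed = {01, 02, 11, 12, 21, 22}
SC∖claimed = {01}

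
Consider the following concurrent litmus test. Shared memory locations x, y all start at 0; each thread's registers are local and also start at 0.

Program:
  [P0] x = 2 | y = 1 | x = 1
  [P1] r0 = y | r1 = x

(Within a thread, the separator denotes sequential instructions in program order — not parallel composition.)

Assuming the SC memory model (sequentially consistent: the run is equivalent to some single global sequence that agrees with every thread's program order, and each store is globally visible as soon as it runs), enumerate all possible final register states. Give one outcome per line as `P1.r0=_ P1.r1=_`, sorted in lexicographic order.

P1.r0=0 P1.r1=0
P1.r0=0 P1.r1=1
P1.r0=0 P1.r1=2
P1.r0=1 P1.r1=1
P1.r0=1 P1.r1=2

outcome vector order: (P1.r0,P1.r1)
|SC outcomes| = 5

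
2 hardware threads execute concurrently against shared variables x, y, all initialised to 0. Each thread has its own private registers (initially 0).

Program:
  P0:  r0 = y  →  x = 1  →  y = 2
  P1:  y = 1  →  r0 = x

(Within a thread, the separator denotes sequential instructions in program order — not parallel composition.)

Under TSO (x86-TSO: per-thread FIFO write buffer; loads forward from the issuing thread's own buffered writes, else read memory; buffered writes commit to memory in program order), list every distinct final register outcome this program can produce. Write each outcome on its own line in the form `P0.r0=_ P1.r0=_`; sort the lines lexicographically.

P0.r0=0 P1.r0=0
P0.r0=0 P1.r0=1
P0.r0=1 P1.r0=0
P0.r0=1 P1.r0=1

outcome vector order: (P0.r0,P1.r0)
|TSO outcomes| = 4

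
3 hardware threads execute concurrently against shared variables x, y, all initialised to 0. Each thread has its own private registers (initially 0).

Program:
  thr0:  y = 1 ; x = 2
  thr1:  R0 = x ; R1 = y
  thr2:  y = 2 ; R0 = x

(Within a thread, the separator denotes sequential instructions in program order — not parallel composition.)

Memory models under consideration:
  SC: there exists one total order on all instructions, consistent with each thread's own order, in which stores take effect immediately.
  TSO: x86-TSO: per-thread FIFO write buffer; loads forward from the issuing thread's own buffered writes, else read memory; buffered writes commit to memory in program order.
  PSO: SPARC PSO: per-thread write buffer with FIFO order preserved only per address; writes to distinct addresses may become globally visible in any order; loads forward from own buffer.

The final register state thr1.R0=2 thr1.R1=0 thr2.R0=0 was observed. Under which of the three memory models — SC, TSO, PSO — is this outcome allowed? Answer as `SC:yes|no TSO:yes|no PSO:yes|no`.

SC:no TSO:no PSO:yes

outcome vector order: (thr1.R0,thr1.R1,thr2.R0)
[SC] allowed = {0/0/0; 0/0/2; 0/1/0; 0/1/2; 0/2/0; 0/2/2; 2/1/0; 2/1/2; 2/2/0; 2/2/2}
[TSO] allowed = {0/0/0; 0/0/2; 0/1/0; 0/1/2; 0/2/0; 0/2/2; 2/1/0; 2/1/2; 2/2/0; 2/2/2}
[PSO] allowed = {0/0/0; 0/0/2; 0/1/0; 0/1/2; 0/2/0; 0/2/2; 2/0/0; 2/0/2; 2/1/0; 2/1/2; 2/2/0; 2/2/2}
target 2/0/0 ∈ {PSO}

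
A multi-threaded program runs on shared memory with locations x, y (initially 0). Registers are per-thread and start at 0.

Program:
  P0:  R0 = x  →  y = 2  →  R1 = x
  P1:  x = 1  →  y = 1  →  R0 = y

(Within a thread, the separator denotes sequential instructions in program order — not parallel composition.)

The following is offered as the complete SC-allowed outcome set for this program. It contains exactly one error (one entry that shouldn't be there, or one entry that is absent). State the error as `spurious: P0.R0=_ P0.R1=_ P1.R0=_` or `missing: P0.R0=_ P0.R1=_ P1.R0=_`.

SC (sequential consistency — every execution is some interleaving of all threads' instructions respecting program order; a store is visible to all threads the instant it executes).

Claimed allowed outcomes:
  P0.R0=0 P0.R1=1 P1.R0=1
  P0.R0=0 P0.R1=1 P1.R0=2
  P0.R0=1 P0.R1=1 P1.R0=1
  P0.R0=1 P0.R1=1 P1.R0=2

outcome vector order: (P0.R0,P0.R1,P1.R0)
under SC → (0,0,1), (0,1,1), (0,1,2), (1,1,1), (1,1,2)
SC∖claimed = {(0,0,1)}

missing: P0.R0=0 P0.R1=0 P1.R0=1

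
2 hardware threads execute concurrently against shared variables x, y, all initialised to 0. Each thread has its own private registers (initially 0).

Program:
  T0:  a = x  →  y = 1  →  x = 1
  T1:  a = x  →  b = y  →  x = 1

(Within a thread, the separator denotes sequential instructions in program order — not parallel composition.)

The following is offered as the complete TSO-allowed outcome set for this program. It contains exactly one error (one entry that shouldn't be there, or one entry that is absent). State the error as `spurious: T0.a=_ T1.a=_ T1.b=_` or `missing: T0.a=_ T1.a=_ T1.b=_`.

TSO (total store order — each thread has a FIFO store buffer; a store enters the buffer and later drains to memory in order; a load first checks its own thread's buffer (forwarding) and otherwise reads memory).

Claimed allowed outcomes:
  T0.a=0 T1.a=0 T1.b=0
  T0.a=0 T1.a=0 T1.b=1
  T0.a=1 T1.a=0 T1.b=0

missing: T0.a=0 T1.a=1 T1.b=1

outcome vector order: (T0.a,T1.a,T1.b)
TSO: 4 outcomes — {000, 001, 011, 100}
TSO∖claimed = {011}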